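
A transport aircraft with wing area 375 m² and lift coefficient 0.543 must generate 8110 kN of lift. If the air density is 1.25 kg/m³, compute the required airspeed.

v = 252 m/s

L = ½ρv²S·CL ⇒ v = √(2L/(ρ·S·CL))
v = √(2 × 8.11×10^6 / (1.25 × 375 × 0.543)) = √63720 = 252 m/s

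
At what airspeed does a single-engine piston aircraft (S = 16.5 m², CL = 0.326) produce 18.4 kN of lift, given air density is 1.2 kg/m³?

v = 75.5 m/s

L = ½ρv²S·CL ⇒ v = √(2L/(ρ·S·CL))
v = √(2 × 18400 / (1.2 × 16.5 × 0.326)) = √5701 = 75.5 m/s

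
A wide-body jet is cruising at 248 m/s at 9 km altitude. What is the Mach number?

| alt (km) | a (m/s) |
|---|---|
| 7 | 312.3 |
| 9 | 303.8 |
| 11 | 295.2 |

At 9 km, from the table: a = 303.8 m/s.
M = v/a = 248 / 303.8 = 0.816

M = 0.816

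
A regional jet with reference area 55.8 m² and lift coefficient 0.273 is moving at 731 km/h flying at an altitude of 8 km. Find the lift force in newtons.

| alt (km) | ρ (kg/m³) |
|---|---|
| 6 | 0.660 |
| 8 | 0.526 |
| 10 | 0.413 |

L = 1.65×10^5 N

At 8 km, from the table: ρ = 0.526 kg/m³.
Convert speed: v = 731 km/h ÷ 3.6 = 203.1 m/s.
L = ½ρv²S·CL = ½ × 0.526 × 203.1² × 55.8 × 0.273 = 1.65×10^5 N ≈ 165 kN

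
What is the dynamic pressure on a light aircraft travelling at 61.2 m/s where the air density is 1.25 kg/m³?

q = ½ρv² = ½ × 1.25 × 61.2² = 2340 Pa

q = 2340 Pa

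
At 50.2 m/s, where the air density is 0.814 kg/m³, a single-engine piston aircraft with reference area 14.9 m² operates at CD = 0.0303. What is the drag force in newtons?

Dynamic pressure q = ½ρv² = ½ × 0.814 × 50.2² = 1026 Pa.
D = q·S·CD = 1026 × 14.9 × 0.0303 = 463 N

D = 463 N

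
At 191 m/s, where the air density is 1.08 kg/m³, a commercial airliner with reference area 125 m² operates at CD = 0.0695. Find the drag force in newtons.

D = ½ρv²S·CD = ½ × 1.08 × 191² × 125 × 0.0695 = 1.71×10^5 N ≈ 171 kN

D = 1.71×10^5 N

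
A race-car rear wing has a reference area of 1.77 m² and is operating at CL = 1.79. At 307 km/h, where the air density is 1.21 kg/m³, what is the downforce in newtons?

L = 13900 N

Convert speed: v = 307 km/h ÷ 3.6 = 85.28 m/s.
Dynamic pressure q = ½ρv² = ½ × 1.21 × 85.28² = 4400 Pa.
L = q·S·CL = 4400 × 1.77 × 1.79 = 13900 N ≈ 13.9 kN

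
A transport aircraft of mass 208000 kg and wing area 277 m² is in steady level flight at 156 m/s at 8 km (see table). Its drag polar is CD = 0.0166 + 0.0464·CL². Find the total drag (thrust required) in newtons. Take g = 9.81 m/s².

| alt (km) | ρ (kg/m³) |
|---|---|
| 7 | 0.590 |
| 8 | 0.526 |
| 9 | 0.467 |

At 8 km, from the table: ρ = 0.526 kg/m³.
Weight W = mg = 208000 × 9.81 = 2.0405×10^6 N; in level flight L = W.
Dynamic pressure q = 0.5 × 0.526 × 156² = 6400 Pa.
Required CL = L/(qS) = 2.0405×10^6/(6400·277) = 1.151.
CD = 0.0166 + 0.0464 × 1.151² = 0.07806.
D = q·S·CD = 6400 × 277 × 0.07806 = 1.384×10^5 N

D = 1.38×10^5 N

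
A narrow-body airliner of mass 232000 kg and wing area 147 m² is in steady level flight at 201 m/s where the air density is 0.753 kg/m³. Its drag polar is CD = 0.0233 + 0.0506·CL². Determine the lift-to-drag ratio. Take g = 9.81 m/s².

L/D = 13.4

In steady level flight, lift balances weight: W = mg = 232000 × 9.81 = 2.2759×10^6 N.
Dynamic pressure q = 0.5 × 0.753 × 201² = 15210 Pa.
CL = 2W/(ρv²S) = 2×2.2759×10^6/(0.753×201²×147) = 1.018.
CD = 0.0233 + 0.0506 × 1.018² = 0.07572.
L/D = CL/CD = 1.018 / 0.07572 = 13.4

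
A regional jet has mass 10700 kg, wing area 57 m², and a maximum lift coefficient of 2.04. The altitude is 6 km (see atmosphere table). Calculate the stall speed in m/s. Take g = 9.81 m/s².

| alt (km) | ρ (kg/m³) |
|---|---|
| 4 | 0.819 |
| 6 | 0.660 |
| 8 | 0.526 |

At 6 km, from the table: ρ = 0.660 kg/m³.
Weight W = mg = 10700 × 9.81 = 1.05×10^5 N.
V_stall = √(2W/(ρ·S·CL,max)) = √(2 × 1.05×10^5 / (0.66 × 57 × 2.04))
V_stall = √2735 = 52.3 m/s

V_stall = 52.3 m/s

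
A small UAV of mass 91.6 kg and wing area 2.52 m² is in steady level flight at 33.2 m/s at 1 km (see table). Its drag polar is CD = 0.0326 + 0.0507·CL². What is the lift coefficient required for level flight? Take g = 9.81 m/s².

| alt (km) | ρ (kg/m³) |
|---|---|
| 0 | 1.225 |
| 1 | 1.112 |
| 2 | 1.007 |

At 1 km, from the table: ρ = 1.112 kg/m³.
Weight W = mg = 91.6 × 9.81 = 898.6 N; in level flight L = W.
q = ½ρv² = ½ × 1.112 × 33.2² = 612.8 Pa.
Required CL = L/(qS) = 898.6/(612.8·2.52) = 0.5819.

CL = 0.582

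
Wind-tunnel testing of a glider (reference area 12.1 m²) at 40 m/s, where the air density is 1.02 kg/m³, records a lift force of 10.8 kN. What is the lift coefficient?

From L = ½ρv²S·CL, rearranging gives CL = 2L/(ρv²S).
CL = 2 × 10800 / (1.02 × 40² × 12.1) = 1.09

CL = 1.09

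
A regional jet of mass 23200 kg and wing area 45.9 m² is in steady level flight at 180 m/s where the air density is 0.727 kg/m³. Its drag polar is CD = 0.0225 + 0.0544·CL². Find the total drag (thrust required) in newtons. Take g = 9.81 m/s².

In steady level flight, lift balances weight: W = mg = 23200 × 9.81 = 2.2759×10^5 N.
q = ½ρv² = ½ × 0.727 × 180² = 11780 Pa.
CL = W/(q·S) = 2.2759×10^5 / (11780 × 45.9) = 0.421.
CD = 0.0225 + 0.0544 × 0.421² = 0.03214.
D = q·S·CD = 11780 × 45.9 × 0.03214 = 17380 N

D = 17400 N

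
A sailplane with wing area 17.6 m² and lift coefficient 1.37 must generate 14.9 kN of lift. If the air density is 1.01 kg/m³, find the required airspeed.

L = ½ρv²S·CL ⇒ v = √(2L/(ρ·S·CL))
v = √(2 × 14900 / (1.01 × 17.6 × 1.37)) = √1224 = 35 m/s

v = 35 m/s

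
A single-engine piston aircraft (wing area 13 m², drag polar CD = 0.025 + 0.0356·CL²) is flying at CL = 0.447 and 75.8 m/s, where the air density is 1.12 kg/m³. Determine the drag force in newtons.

CD = 0.025 + 0.0356 × 0.447² = 0.03211
D = ½ρv²S·CD = ½ × 1.12 × 75.8² × 13 × 0.03211 = 1340 N

D = 1340 N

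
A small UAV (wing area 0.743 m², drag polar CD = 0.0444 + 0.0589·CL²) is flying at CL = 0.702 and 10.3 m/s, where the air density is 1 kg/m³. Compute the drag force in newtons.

D = 2.89 N

CD = 0.0444 + 0.0589 × 0.702² = 0.07343
D = ½ρv²S·CD = ½ × 1 × 10.3² × 0.743 × 0.07343 = 2.89 N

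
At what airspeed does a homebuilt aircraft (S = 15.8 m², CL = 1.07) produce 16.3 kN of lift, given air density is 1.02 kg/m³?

L = ½ρv²S·CL ⇒ v = √(2L/(ρ·S·CL))
v = √(2 × 16300 / (1.02 × 15.8 × 1.07)) = √1890 = 43.5 m/s

v = 43.5 m/s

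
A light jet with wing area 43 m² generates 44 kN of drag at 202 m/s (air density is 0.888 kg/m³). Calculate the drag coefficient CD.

From D = ½ρv²S·CD, rearranging gives CD = 2D/(ρv²S).
CD = 2 × 44000 / (0.888 × 202² × 43) = 0.0565

CD = 0.0565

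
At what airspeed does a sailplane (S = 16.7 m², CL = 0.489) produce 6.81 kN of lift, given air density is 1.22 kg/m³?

L = ½ρv²S·CL ⇒ v = √(2L/(ρ·S·CL))
v = √(2 × 6810 / (1.22 × 16.7 × 0.489)) = √1367 = 37 m/s

v = 37 m/s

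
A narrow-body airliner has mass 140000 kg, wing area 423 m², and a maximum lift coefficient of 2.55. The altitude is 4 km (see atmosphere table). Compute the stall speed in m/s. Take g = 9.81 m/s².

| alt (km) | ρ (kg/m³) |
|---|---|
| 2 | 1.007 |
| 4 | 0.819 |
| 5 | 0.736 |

At 4 km, from the table: ρ = 0.819 kg/m³.
Weight W = mg = 140000 × 9.81 = 1.373×10^6 N.
From L = ½ρV²S·CL,max = W: V_stall = √(2W/(ρSCL,max)) = √(2·1.373×10^6/(0.819·423·2.55))
V_stall = √3109 = 55.8 m/s

V_stall = 55.8 m/s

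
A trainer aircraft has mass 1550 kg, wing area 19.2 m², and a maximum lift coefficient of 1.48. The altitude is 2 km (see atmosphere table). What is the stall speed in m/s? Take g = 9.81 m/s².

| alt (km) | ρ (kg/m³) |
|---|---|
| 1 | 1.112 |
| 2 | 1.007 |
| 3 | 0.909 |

At 2 km, from the table: ρ = 1.007 kg/m³.
At stall, lift equals weight: L = W = m·g = 1550 × 9.81 = 15210 N.
V_stall = √(2W/(ρ·S·CL,max)) = √(2 × 15210 / (1.007 × 19.2 × 1.48))
V_stall = √1063 = 32.6 m/s

V_stall = 32.6 m/s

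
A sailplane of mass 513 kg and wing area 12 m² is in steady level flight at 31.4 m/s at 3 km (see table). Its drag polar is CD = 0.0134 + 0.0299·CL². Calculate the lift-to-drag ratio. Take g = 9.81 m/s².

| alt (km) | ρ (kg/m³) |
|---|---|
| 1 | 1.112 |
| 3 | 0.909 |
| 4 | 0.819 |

At 3 km, from the table: ρ = 0.909 kg/m³.
Level flight ⇒ L = W = m·g = 513 × 9.81 = 5032.5 N.
Dynamic pressure q = 0.5 × 0.909 × 31.4² = 448.1 Pa.
CL = 2W/(ρv²S) = 2×5032.5/(0.909×31.4²×12) = 0.9359.
CD = 0.0134 + 0.0299 × 0.9359² = 0.03959.
L/D = CL/CD = 0.9359 / 0.03959 = 23.6

L/D = 23.6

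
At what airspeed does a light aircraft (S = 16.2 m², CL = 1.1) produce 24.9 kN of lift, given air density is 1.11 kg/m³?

L = ½ρv²S·CL ⇒ v = √(2L/(ρ·S·CL))
v = √(2 × 24900 / (1.11 × 16.2 × 1.1)) = √2518 = 50.2 m/s

v = 50.2 m/s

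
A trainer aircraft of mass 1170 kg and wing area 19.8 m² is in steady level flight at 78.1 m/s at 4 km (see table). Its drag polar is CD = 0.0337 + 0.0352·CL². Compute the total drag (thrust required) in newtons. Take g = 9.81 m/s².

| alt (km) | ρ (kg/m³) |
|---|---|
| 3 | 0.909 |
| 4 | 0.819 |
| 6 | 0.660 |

At 4 km, from the table: ρ = 0.819 kg/m³.
Weight W = mg = 1170 × 9.81 = 11478 N; in level flight L = W.
q = ½ρv² = ½ × 0.819 × 78.1² = 2498 Pa.
CL = 2W/(ρv²S) = 2×11478/(0.819×78.1²×19.8) = 0.2321.
CD = 0.0337 + 0.0352 × 0.2321² = 0.0356.
D = q·S·CD = 2498 × 19.8 × 0.0356 = 1760 N

D = 1760 N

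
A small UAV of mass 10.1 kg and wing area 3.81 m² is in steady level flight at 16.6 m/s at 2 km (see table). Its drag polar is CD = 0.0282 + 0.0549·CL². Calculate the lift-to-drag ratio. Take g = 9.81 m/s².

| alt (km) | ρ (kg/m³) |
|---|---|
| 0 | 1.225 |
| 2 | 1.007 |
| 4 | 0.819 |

At 2 km, from the table: ρ = 1.007 kg/m³.
Weight W = mg = 10.1 × 9.81 = 99.081 N; in level flight L = W.
q = ½ρv² = ½ × 1.007 × 16.6² = 138.7 Pa.
CL = 2W/(ρv²S) = 2×99.081/(1.007×16.6²×3.81) = 0.1874.
CD = 0.0282 + 0.0549 × 0.1874² = 0.03013.
L/D = CL/CD = 0.1874 / 0.03013 = 6.22

L/D = 6.22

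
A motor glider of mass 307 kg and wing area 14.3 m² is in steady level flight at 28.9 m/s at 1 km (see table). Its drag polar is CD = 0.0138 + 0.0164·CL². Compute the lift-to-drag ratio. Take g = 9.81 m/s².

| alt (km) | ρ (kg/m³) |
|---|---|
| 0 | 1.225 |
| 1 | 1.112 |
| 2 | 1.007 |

L/D = 26.4

At 1 km, from the table: ρ = 1.112 kg/m³.
Weight W = mg = 307 × 9.81 = 3011.7 N; in level flight L = W.
q = ½ρv² = ½ × 1.112 × 28.9² = 464.4 Pa.
CL = W/(q·S) = 3011.7 / (464.4 × 14.3) = 0.4535.
CD = 0.0138 + 0.0164 × 0.4535² = 0.01717.
L/D = CL/CD = 0.4535 / 0.01717 = 26.4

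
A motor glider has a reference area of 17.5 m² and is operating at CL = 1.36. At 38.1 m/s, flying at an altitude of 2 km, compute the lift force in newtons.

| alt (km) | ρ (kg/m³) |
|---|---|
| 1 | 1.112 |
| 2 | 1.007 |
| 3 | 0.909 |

At 2 km, from the table: ρ = 1.007 kg/m³.
L = ½ρv²S·CL = ½ × 1.007 × 38.1² × 17.5 × 1.36 = 17400 N ≈ 17.4 kN

L = 17400 N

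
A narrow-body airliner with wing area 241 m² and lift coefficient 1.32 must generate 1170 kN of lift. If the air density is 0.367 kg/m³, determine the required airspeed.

L = ½ρv²S·CL ⇒ v = √(2L/(ρ·S·CL))
v = √(2 × 1.17×10^6 / (0.367 × 241 × 1.32)) = √20040 = 142 m/s

v = 142 m/s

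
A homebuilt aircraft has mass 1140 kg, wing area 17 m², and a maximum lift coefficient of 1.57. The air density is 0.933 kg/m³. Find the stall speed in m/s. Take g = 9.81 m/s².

V_stall = 30 m/s

Weight W = mg = 1140 × 9.81 = 11180 N.
V_stall = √(2W/(ρ·S·CL,max)) = √(2 × 11180 / (0.933 × 17 × 1.57))
V_stall = √898.2 = 30 m/s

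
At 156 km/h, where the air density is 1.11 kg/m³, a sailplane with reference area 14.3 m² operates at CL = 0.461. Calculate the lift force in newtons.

L = 6870 N

Convert speed: v = 156 km/h ÷ 3.6 = 43.33 m/s.
Dynamic pressure q = ½ρv² = ½ × 1.11 × 43.33² = 1042 Pa.
L = q·S·CL = 1042 × 14.3 × 0.461 = 6870 N ≈ 6.87 kN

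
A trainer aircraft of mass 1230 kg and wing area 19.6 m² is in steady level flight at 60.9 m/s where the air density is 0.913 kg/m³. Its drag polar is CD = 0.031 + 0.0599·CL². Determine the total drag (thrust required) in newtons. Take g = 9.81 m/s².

D = 1290 N

Level flight ⇒ L = W = m·g = 1230 × 9.81 = 12066 N.
q = ½ρv² = ½ × 0.913 × 60.9² = 1693 Pa.
CL = W/(q·S) = 12066 / (1693 × 19.6) = 0.3636.
CD = 0.031 + 0.0599 × 0.3636² = 0.03892.
D = q·S·CD = 1693 × 19.6 × 0.03892 = 1292 N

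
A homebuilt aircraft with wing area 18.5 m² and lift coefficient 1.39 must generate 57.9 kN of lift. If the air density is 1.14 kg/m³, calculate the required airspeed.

v = 62.9 m/s

L = ½ρv²S·CL ⇒ v = √(2L/(ρ·S·CL))
v = √(2 × 57900 / (1.14 × 18.5 × 1.39)) = √3950 = 62.9 m/s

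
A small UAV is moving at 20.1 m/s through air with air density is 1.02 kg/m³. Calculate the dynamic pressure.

q = ½ρv² = ½ × 1.02 × 20.1² = 206 Pa

q = 206 Pa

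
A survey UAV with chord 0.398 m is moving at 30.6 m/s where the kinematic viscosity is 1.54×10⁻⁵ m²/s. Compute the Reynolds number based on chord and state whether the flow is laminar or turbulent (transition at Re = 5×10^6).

Re = 7.91×10^5 (laminar)

Re = v·c/ν = 30.6 × 0.398 / (1.54×10⁻⁵) = 7.91×10^5
Since 7.91×10^5 < 5×10^6, the flow is laminar.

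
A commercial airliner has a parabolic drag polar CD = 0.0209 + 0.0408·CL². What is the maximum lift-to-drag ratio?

(L/D)max = 17.1

For CD = CD0 + K·CL², (L/D)max occurs at CL* = √(CD0/K) and equals 1/(2√(K·CD0)).
(L/D)max = 1/(2√(0.0408 × 0.0209)) = 1/(2 × 0.0292) = 17.1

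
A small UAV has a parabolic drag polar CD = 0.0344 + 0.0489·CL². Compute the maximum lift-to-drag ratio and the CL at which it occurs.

(L/D)max = 12.2, at CL = 0.839

For CD = CD0 + K·CL², (L/D)max occurs at CL* = √(CD0/K) and equals 1/(2√(K·CD0)).
(L/D)max = 1/(2√(0.0489 × 0.0344)) = 1/(2 × 0.04101) = 12.2
CL* = √(0.0344/0.0489) = 0.839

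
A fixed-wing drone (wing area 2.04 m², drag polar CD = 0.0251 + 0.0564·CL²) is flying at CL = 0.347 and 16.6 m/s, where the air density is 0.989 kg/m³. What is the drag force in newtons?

CD = 0.0251 + 0.0564 × 0.347² = 0.03189
D = ½ρv²S·CD = ½ × 0.989 × 16.6² × 2.04 × 0.03189 = 8.87 N

D = 8.87 N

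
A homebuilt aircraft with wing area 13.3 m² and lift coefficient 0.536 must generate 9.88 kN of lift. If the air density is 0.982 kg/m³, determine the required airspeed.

L = ½ρv²S·CL ⇒ v = √(2L/(ρ·S·CL))
v = √(2 × 9880 / (0.982 × 13.3 × 0.536)) = √2823 = 53.1 m/s

v = 53.1 m/s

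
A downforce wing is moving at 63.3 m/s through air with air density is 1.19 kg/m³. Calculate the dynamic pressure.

q = ½ρv² = ½ × 1.19 × 63.3² = 2380 Pa

q = 2380 Pa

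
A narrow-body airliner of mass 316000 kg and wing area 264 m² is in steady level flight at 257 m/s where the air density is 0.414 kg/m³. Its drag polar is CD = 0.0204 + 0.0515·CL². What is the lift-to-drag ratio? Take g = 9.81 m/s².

In steady level flight, lift balances weight: W = mg = 316000 × 9.81 = 3.1×10^6 N.
q = ½ρv² = ½ × 0.414 × 257² = 13670 Pa.
CL = 2W/(ρv²S) = 2×3.1×10^6/(0.414×257²×264) = 0.8588.
CD = 0.0204 + 0.0515 × 0.8588² = 0.05839.
L/D = CL/CD = 0.8588 / 0.05839 = 14.7

L/D = 14.7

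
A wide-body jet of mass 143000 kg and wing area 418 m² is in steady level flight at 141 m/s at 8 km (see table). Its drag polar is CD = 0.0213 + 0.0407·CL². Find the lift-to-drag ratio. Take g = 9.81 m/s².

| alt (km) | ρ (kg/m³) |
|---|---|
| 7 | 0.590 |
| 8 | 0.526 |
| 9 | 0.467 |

L/D = 16.9

At 8 km, from the table: ρ = 0.526 kg/m³.
In steady level flight, lift balances weight: W = mg = 143000 × 9.81 = 1.4028×10^6 N.
q = ½ρv² = ½ × 0.526 × 141² = 5229 Pa.
CL = W/(q·S) = 1.4028×10^6 / (5229 × 418) = 0.6419.
CD = 0.0213 + 0.0407 × 0.6419² = 0.03807.
L/D = CL/CD = 0.6419 / 0.03807 = 16.9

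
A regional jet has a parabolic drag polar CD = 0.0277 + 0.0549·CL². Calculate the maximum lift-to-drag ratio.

For CD = CD0 + K·CL², (L/D)max occurs at CL* = √(CD0/K) and equals 1/(2√(K·CD0)).
(L/D)max = 1/(2√(0.0549 × 0.0277)) = 1/(2 × 0.039) = 12.8

(L/D)max = 12.8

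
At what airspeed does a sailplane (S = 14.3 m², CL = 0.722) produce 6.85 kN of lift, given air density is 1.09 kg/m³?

L = ½ρv²S·CL ⇒ v = √(2L/(ρ·S·CL))
v = √(2 × 6850 / (1.09 × 14.3 × 0.722)) = √1217 = 34.9 m/s

v = 34.9 m/s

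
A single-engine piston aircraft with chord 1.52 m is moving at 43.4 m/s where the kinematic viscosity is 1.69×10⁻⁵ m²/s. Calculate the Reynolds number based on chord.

Re = v·c/ν = 43.4 × 1.52 / (1.69×10⁻⁵) = 3.9×10^6

Re = 3.9×10^6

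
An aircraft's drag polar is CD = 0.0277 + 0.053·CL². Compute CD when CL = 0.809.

CD = 0.0277 + 0.053 × 0.809² = 0.0277 + 0.03469 = 0.0624

CD = 0.0624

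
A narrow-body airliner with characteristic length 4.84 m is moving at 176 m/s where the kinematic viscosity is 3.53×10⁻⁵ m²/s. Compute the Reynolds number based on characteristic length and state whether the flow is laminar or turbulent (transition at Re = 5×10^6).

Re = 2.41×10^7 (turbulent)

Re = v·c/ν = 176 × 4.84 / (3.53×10⁻⁵) = 2.41×10^7
Since 2.41×10^7 > 5×10^6, the flow is turbulent.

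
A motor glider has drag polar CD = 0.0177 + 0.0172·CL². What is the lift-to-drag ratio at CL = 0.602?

L/D = 25.2

CD = 0.0177 + 0.0172 × 0.602² = 0.02393
L/D = CL/CD = 0.602 / 0.02393 = 25.2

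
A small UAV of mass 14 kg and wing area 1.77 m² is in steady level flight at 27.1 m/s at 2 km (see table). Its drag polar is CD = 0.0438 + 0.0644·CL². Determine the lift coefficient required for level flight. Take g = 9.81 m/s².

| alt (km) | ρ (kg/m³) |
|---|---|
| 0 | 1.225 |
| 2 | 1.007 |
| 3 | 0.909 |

CL = 0.21

At 2 km, from the table: ρ = 1.007 kg/m³.
In steady level flight, lift balances weight: W = mg = 14 × 9.81 = 137.34 N.
q = ½ρv² = ½ × 1.007 × 27.1² = 369.8 Pa.
CL = W/(q·S) = 137.34 / (369.8 × 1.77) = 0.2098.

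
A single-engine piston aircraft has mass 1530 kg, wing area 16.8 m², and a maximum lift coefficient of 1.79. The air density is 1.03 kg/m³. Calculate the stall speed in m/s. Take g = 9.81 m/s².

Weight W = mg = 1530 × 9.81 = 15010 N.
V_stall = √(2W/(ρ·S·CL,max)) = √(2 × 15010 / (1.03 × 16.8 × 1.79))
V_stall = √969.1 = 31.1 m/s

V_stall = 31.1 m/s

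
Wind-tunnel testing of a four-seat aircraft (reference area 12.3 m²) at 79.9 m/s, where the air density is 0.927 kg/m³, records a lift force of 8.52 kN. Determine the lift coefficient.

From L = ½ρv²S·CL, rearranging gives CL = 2L/(ρv²S).
CL = 2 × 8520 / (0.927 × 79.9² × 12.3) = 0.234

CL = 0.234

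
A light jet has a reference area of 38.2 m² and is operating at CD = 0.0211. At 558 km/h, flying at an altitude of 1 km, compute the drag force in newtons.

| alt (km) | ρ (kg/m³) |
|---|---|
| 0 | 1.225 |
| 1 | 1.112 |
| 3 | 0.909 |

D = 10800 N

At 1 km, from the table: ρ = 1.112 kg/m³.
Convert speed: v = 558 km/h ÷ 3.6 = 155 m/s.
D = ½ρv²S·CD = ½ × 1.112 × 155² × 38.2 × 0.0211 = 10800 N ≈ 10.8 kN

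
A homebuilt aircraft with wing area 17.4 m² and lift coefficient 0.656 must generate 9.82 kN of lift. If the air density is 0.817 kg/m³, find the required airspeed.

v = 45.9 m/s

L = ½ρv²S·CL ⇒ v = √(2L/(ρ·S·CL))
v = √(2 × 9820 / (0.817 × 17.4 × 0.656)) = √2106 = 45.9 m/s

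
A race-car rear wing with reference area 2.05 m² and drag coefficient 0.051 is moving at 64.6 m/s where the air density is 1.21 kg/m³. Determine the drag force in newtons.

D = 264 N

Dynamic pressure q = ½ρv² = ½ × 1.21 × 64.6² = 2525 Pa.
D = q·S·CD = 2525 × 2.05 × 0.051 = 264 N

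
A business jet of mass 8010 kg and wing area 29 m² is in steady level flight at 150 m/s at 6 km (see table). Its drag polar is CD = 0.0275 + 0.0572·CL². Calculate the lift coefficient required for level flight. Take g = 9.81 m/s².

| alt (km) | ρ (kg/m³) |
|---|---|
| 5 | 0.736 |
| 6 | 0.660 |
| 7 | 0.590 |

At 6 km, from the table: ρ = 0.660 kg/m³.
Weight W = mg = 8010 × 9.81 = 78578 N; in level flight L = W.
q = ½ρv² = ½ × 0.66 × 150² = 7425 Pa.
Required CL = L/(qS) = 78578/(7425·29) = 0.3649.

CL = 0.365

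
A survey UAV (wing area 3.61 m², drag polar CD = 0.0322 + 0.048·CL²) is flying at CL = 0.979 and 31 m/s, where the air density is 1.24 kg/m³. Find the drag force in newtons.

CD = 0.0322 + 0.048 × 0.979² = 0.07821
D = ½ρv²S·CD = ½ × 1.24 × 31² × 3.61 × 0.07821 = 168 N

D = 168 N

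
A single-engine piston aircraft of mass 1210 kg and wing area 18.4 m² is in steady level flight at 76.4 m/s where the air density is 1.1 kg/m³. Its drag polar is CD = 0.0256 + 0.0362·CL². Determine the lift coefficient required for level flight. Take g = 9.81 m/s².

CL = 0.201

Level flight ⇒ L = W = m·g = 1210 × 9.81 = 11870 N.
q = ½ρv² = ½ × 1.1 × 76.4² = 3210 Pa.
CL = W/(q·S) = 11870 / (3210 × 18.4) = 0.2009.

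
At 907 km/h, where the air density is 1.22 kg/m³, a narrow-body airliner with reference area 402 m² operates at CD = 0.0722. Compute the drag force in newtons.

Convert speed: v = 907 km/h ÷ 3.6 = 251.9 m/s.
D = ½ρv²S·CD = ½ × 1.22 × 251.9² × 402 × 0.0722 = 1.12×10^6 N ≈ 1120 kN

D = 1.12×10^6 N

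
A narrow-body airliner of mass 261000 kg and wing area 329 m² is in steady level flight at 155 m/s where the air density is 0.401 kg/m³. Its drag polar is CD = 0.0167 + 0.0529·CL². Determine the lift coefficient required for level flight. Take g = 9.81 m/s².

In steady level flight, lift balances weight: W = mg = 261000 × 9.81 = 2.5604×10^6 N.
q = ½ρv² = ½ × 0.401 × 155² = 4817 Pa.
CL = 2W/(ρv²S) = 2×2.5604×10^6/(0.401×155²×329) = 1.616.

CL = 1.62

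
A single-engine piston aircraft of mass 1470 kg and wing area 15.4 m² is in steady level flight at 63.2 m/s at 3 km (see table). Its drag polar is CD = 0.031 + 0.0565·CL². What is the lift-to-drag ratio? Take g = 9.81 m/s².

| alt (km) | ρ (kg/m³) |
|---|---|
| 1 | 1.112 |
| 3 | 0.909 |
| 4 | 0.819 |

L/D = 11.2

At 3 km, from the table: ρ = 0.909 kg/m³.
In steady level flight, lift balances weight: W = mg = 1470 × 9.81 = 14421 N.
Dynamic pressure q = 0.5 × 0.909 × 63.2² = 1815 Pa.
Required CL = L/(qS) = 14421/(1815·15.4) = 0.5158.
CD = 0.031 + 0.0565 × 0.5158² = 0.04603.
L/D = CL/CD = 0.5158 / 0.04603 = 11.2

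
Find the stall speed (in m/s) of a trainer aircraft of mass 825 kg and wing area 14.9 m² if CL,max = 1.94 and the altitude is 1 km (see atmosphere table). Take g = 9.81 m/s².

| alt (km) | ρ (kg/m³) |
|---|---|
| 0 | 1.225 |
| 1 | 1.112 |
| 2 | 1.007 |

V_stall = 22.4 m/s

At 1 km, from the table: ρ = 1.112 kg/m³.
At stall, lift equals weight: L = W = m·g = 825 × 9.81 = 8093 N.
V_stall = √(2W/(ρ·S·CL,max)) = √(2 × 8093 / (1.112 × 14.9 × 1.94))
V_stall = √503.6 = 22.4 m/s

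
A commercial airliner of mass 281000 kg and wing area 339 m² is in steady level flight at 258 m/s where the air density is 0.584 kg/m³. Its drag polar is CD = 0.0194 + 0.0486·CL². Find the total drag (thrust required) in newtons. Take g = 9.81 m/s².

Weight W = mg = 281000 × 9.81 = 2.7566×10^6 N; in level flight L = W.
Dynamic pressure q = 0.5 × 0.584 × 258² = 19440 Pa.
CL = W/(q·S) = 2.7566×10^6 / (19440 × 339) = 0.4184.
CD = 0.0194 + 0.0486 × 0.4184² = 0.02791.
D = q·S·CD = 19440 × 339 × 0.02791 = 1.839×10^5 N

D = 1.84×10^5 N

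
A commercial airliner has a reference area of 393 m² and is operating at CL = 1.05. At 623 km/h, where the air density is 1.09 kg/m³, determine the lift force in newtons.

Convert speed: v = 623 km/h ÷ 3.6 = 173.1 m/s.
L = ½ρv²S·CL = ½ × 1.09 × 173.1² × 393 × 1.05 = 6.74×10^6 N ≈ 6740 kN

L = 6.74×10^6 N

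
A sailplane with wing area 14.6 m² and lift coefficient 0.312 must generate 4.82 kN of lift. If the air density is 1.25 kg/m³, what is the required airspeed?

v = 41.1 m/s

L = ½ρv²S·CL ⇒ v = √(2L/(ρ·S·CL))
v = √(2 × 4820 / (1.25 × 14.6 × 0.312)) = √1693 = 41.1 m/s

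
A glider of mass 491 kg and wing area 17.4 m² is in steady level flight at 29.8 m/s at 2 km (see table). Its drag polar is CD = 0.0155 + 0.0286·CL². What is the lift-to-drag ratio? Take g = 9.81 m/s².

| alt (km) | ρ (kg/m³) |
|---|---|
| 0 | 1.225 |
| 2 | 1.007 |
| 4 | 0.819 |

L/D = 23.4

At 2 km, from the table: ρ = 1.007 kg/m³.
Weight W = mg = 491 × 9.81 = 4816.7 N; in level flight L = W.
q = ½ρv² = ½ × 1.007 × 29.8² = 447.1 Pa.
CL = W/(q·S) = 4816.7 / (447.1 × 17.4) = 0.6191.
CD = 0.0155 + 0.0286 × 0.6191² = 0.02646.
L/D = CL/CD = 0.6191 / 0.02646 = 23.4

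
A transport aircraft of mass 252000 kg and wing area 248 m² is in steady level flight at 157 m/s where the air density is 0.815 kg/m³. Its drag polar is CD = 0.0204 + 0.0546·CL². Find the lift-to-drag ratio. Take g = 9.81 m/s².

L/D = 13.4

In steady level flight, lift balances weight: W = mg = 252000 × 9.81 = 2.4721×10^6 N.
Dynamic pressure q = 0.5 × 0.815 × 157² = 10040 Pa.
CL = W/(q·S) = 2.4721×10^6 / (10040 × 248) = 0.9924.
CD = 0.0204 + 0.0546 × 0.9924² = 0.07417.
L/D = CL/CD = 0.9924 / 0.07417 = 13.4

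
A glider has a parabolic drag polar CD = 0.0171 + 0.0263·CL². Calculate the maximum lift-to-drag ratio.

For CD = CD0 + K·CL², (L/D)max occurs at CL* = √(CD0/K) and equals 1/(2√(K·CD0)).
(L/D)max = 1/(2√(0.0263 × 0.0171)) = 1/(2 × 0.02121) = 23.6

(L/D)max = 23.6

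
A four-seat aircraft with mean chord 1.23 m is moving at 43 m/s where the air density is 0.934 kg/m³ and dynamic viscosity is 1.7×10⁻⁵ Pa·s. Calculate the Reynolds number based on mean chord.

Re = 2.91×10^6

Re = ρ·v·c/μ = 0.934 × 43 × 1.23 / (1.7×10⁻⁵) = 2.91×10^6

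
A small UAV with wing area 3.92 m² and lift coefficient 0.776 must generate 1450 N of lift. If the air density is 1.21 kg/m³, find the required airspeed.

L = ½ρv²S·CL ⇒ v = √(2L/(ρ·S·CL))
v = √(2 × 1450 / (1.21 × 3.92 × 0.776)) = √787.9 = 28.1 m/s

v = 28.1 m/s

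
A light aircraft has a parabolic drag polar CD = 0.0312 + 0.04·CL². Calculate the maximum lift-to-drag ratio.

(L/D)max = 14.2

For CD = CD0 + K·CL², (L/D)max occurs at CL* = √(CD0/K) and equals 1/(2√(K·CD0)).
(L/D)max = 1/(2√(0.04 × 0.0312)) = 1/(2 × 0.03533) = 14.2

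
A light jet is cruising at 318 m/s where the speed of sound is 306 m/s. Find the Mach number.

M = v/a = 318 / 306 = 1.04

M = 1.04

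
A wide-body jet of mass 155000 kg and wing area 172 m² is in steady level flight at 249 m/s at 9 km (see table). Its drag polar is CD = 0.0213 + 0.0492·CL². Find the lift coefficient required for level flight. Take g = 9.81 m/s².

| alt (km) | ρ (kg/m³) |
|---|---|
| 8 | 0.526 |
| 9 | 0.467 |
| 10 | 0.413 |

At 9 km, from the table: ρ = 0.467 kg/m³.
Level flight ⇒ L = W = m·g = 155000 × 9.81 = 1.5206×10^6 N.
q = ½ρv² = ½ × 0.467 × 249² = 14480 Pa.
Required CL = L/(qS) = 1.5206×10^6/(14480·172) = 0.6106.

CL = 0.611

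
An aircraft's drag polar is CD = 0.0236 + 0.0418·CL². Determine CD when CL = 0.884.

CD = 0.0236 + 0.0418 × 0.884² = 0.0236 + 0.03266 = 0.0563

CD = 0.0563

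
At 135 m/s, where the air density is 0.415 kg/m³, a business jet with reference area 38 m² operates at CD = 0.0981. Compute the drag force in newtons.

D = 14100 N

Dynamic pressure q = ½ρv² = ½ × 0.415 × 135² = 3782 Pa.
D = q·S·CD = 3782 × 38 × 0.0981 = 14100 N ≈ 14.1 kN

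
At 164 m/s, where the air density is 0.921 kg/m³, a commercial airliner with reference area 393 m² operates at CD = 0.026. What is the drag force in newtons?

D = 1.27×10^5 N

Dynamic pressure q = ½ρv² = ½ × 0.921 × 164² = 12390 Pa.
D = q·S·CD = 12390 × 393 × 0.026 = 1.27×10^5 N ≈ 127 kN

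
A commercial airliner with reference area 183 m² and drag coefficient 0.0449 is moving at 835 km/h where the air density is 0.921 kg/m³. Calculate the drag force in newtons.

Convert speed: v = 835 km/h ÷ 3.6 = 231.9 m/s.
Dynamic pressure q = ½ρv² = ½ × 0.921 × 231.9² = 24770 Pa.
D = q·S·CD = 24770 × 183 × 0.0449 = 2.04×10^5 N ≈ 204 kN

D = 2.04×10^5 N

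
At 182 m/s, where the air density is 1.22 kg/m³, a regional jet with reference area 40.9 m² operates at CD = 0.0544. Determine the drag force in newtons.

Dynamic pressure q = ½ρv² = ½ × 1.22 × 182² = 20210 Pa.
D = q·S·CD = 20210 × 40.9 × 0.0544 = 45000 N ≈ 45 kN

D = 45000 N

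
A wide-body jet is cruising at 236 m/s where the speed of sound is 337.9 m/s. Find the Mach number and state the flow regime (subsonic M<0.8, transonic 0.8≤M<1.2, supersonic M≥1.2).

M = 0.698 (subsonic)

M = v/a = 236 / 337.9 = 0.698
M = 0.698 → subsonic.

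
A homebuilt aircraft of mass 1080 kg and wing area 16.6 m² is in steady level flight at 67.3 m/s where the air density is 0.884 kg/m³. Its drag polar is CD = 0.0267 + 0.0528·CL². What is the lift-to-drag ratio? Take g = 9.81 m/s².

L/D = 9.94

In steady level flight, lift balances weight: W = mg = 1080 × 9.81 = 10595 N.
Dynamic pressure q = 0.5 × 0.884 × 67.3² = 2002 Pa.
CL = W/(q·S) = 10595 / (2002 × 16.6) = 0.3188.
CD = 0.0267 + 0.0528 × 0.3188² = 0.03207.
L/D = CL/CD = 0.3188 / 0.03207 = 9.94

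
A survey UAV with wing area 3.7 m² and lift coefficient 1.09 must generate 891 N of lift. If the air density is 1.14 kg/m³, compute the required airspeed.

v = 19.7 m/s

L = ½ρv²S·CL ⇒ v = √(2L/(ρ·S·CL))
v = √(2 × 891 / (1.14 × 3.7 × 1.09)) = √387.6 = 19.7 m/s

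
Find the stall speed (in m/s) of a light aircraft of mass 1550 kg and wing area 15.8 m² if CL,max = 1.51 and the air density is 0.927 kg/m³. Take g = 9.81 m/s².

Stall occurs when L = W at CL,max. W = mg = 1550 × 9.81 = 15210 N.
From L = ½ρV²S·CL,max = W: V_stall = √(2W/(ρSCL,max)) = √(2·15210/(0.927·15.8·1.51))
V_stall = √1375 = 37.1 m/s

V_stall = 37.1 m/s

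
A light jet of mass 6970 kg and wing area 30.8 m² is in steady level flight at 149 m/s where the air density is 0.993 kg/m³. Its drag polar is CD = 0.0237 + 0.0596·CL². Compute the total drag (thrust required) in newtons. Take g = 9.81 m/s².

D = 8870 N

Level flight ⇒ L = W = m·g = 6970 × 9.81 = 68376 N.
Dynamic pressure q = 0.5 × 0.993 × 149² = 11020 Pa.
CL = 2W/(ρv²S) = 2×68376/(0.993×149²×30.8) = 0.2014.
CD = 0.0237 + 0.0596 × 0.2014² = 0.02612.
D = q·S·CD = 11020 × 30.8 × 0.02612 = 8867 N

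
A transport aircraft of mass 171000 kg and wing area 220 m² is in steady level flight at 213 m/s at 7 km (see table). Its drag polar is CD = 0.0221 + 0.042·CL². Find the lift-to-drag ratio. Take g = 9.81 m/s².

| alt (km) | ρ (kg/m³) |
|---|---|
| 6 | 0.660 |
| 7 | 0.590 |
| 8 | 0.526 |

At 7 km, from the table: ρ = 0.590 kg/m³.
In steady level flight, lift balances weight: W = mg = 171000 × 9.81 = 1.6775×10^6 N.
q = ½ρv² = ½ × 0.59 × 213² = 13380 Pa.
CL = 2W/(ρv²S) = 2×1.6775×10^6/(0.59×213²×220) = 0.5697.
CD = 0.0221 + 0.042 × 0.5697² = 0.03573.
L/D = CL/CD = 0.5697 / 0.03573 = 15.9

L/D = 15.9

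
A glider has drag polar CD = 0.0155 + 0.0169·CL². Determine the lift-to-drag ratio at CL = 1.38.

L/D = 28.9

CD = 0.0155 + 0.0169 × 1.38² = 0.04768
L/D = CL/CD = 1.38 / 0.04768 = 28.9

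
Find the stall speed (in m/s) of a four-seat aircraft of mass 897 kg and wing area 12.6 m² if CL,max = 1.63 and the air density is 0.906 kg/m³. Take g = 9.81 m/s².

At stall, lift equals weight: L = W = m·g = 897 × 9.81 = 8800 N.
V_stall = √(2W/(ρ·S·CL,max)) = √(2 × 8800 / (0.906 × 12.6 × 1.63))
V_stall = √945.8 = 30.8 m/s

V_stall = 30.8 m/s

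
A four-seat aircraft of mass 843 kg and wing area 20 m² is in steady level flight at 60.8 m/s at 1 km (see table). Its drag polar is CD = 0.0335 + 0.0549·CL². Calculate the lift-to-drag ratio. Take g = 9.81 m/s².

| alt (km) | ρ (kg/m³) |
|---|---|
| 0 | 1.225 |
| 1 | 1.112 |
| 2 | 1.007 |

At 1 km, from the table: ρ = 1.112 kg/m³.
Weight W = mg = 843 × 9.81 = 8269.8 N; in level flight L = W.
q = ½ρv² = ½ × 1.112 × 60.8² = 2055 Pa.
CL = W/(q·S) = 8269.8 / (2055 × 20) = 0.2012.
CD = 0.0335 + 0.0549 × 0.2012² = 0.03572.
L/D = CL/CD = 0.2012 / 0.03572 = 5.63

L/D = 5.63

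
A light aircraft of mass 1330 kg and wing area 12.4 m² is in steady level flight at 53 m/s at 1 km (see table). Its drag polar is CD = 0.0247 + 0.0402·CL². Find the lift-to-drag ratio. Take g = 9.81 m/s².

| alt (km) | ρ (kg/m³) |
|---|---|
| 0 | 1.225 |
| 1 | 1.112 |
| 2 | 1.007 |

L/D = 15.7

At 1 km, from the table: ρ = 1.112 kg/m³.
Level flight ⇒ L = W = m·g = 1330 × 9.81 = 13047 N.
q = ½ρv² = ½ × 1.112 × 53² = 1562 Pa.
CL = 2W/(ρv²S) = 2×13047/(1.112×53²×12.4) = 0.6737.
CD = 0.0247 + 0.0402 × 0.6737² = 0.04295.
L/D = CL/CD = 0.6737 / 0.04295 = 15.7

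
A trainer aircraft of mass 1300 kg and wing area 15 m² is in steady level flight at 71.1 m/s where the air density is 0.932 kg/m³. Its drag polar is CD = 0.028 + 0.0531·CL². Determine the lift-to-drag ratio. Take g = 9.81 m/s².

Level flight ⇒ L = W = m·g = 1300 × 9.81 = 12753 N.
q = ½ρv² = ½ × 0.932 × 71.1² = 2356 Pa.
CL = W/(q·S) = 12753 / (2356 × 15) = 0.3609.
CD = 0.028 + 0.0531 × 0.3609² = 0.03492.
L/D = CL/CD = 0.3609 / 0.03492 = 10.3

L/D = 10.3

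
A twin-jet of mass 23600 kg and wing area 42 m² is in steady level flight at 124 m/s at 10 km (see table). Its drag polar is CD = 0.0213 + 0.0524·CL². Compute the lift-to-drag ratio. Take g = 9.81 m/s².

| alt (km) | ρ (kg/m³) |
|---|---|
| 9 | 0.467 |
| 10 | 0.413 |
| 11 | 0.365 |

At 10 km, from the table: ρ = 0.413 kg/m³.
Level flight ⇒ L = W = m·g = 23600 × 9.81 = 2.3152×10^5 N.
q = ½ρv² = ½ × 0.413 × 124² = 3175 Pa.
Required CL = L/(qS) = 2.3152×10^5/(3175·42) = 1.736.
CD = 0.0213 + 0.0524 × 1.736² = 0.1792.
L/D = CL/CD = 1.736 / 0.1792 = 9.69

L/D = 9.69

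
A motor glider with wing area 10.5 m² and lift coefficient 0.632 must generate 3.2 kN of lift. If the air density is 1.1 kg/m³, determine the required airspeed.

L = ½ρv²S·CL ⇒ v = √(2L/(ρ·S·CL))
v = √(2 × 3200 / (1.1 × 10.5 × 0.632)) = √876.8 = 29.6 m/s

v = 29.6 m/s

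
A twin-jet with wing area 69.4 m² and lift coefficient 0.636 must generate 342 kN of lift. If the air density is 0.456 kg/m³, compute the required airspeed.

L = ½ρv²S·CL ⇒ v = √(2L/(ρ·S·CL))
v = √(2 × 3.42×10^5 / (0.456 × 69.4 × 0.636)) = √33980 = 184 m/s

v = 184 m/s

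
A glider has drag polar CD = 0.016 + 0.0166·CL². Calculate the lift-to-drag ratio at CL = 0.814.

L/D = 30.1

CD = 0.016 + 0.0166 × 0.814² = 0.027
L/D = CL/CD = 0.814 / 0.027 = 30.1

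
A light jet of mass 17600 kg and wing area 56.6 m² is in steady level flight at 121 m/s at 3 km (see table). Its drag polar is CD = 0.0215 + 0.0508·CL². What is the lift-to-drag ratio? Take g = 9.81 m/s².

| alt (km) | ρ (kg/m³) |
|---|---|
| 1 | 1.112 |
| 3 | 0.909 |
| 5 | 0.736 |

At 3 km, from the table: ρ = 0.909 kg/m³.
Weight W = mg = 17600 × 9.81 = 1.7266×10^5 N; in level flight L = W.
q = ½ρv² = ½ × 0.909 × 121² = 6654 Pa.
CL = W/(q·S) = 1.7266×10^5 / (6654 × 56.6) = 0.4584.
CD = 0.0215 + 0.0508 × 0.4584² = 0.03218.
L/D = CL/CD = 0.4584 / 0.03218 = 14.2

L/D = 14.2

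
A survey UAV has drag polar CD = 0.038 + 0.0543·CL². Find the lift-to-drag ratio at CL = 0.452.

L/D = 9.21

CD = 0.038 + 0.0543 × 0.452² = 0.04909
L/D = CL/CD = 0.452 / 0.04909 = 9.21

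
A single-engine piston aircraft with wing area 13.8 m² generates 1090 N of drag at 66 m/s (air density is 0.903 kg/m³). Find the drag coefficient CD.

From D = ½ρv²S·CD, rearranging gives CD = 2D/(ρv²S).
CD = 2 × 1090 / (0.903 × 66² × 13.8) = 0.0402

CD = 0.0402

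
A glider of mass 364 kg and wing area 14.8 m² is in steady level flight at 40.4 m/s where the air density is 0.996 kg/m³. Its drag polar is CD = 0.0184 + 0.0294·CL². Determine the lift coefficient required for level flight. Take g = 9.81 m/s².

CL = 0.297

Weight W = mg = 364 × 9.81 = 3570.8 N; in level flight L = W.
Dynamic pressure q = 0.5 × 0.996 × 40.4² = 812.8 Pa.
Required CL = L/(qS) = 3570.8/(812.8·14.8) = 0.2968.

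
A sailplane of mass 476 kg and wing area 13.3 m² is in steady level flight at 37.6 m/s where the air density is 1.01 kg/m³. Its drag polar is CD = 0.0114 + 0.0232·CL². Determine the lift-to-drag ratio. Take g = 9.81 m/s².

Weight W = mg = 476 × 9.81 = 4669.6 N; in level flight L = W.
q = ½ρv² = ½ × 1.01 × 37.6² = 713.9 Pa.
Required CL = L/(qS) = 4669.6/(713.9·13.3) = 0.4918.
CD = 0.0114 + 0.0232 × 0.4918² = 0.01701.
L/D = CL/CD = 0.4918 / 0.01701 = 28.9

L/D = 28.9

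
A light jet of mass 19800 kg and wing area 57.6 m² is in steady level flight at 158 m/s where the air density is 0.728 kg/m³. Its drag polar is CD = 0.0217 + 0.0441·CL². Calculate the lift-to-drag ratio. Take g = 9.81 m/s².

Level flight ⇒ L = W = m·g = 19800 × 9.81 = 1.9424×10^5 N.
q = ½ρv² = ½ × 0.728 × 158² = 9087 Pa.
Required CL = L/(qS) = 1.9424×10^5/(9087·57.6) = 0.3711.
CD = 0.0217 + 0.0441 × 0.3711² = 0.02777.
L/D = CL/CD = 0.3711 / 0.02777 = 13.4

L/D = 13.4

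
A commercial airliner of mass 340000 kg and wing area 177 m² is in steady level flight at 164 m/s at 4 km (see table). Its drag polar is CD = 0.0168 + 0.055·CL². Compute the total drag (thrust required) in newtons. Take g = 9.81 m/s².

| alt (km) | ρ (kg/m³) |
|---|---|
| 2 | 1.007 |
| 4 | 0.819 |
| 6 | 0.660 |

At 4 km, from the table: ρ = 0.819 kg/m³.
Level flight ⇒ L = W = m·g = 340000 × 9.81 = 3.3354×10^6 N.
q = ½ρv² = ½ × 0.819 × 164² = 11010 Pa.
CL = 2W/(ρv²S) = 2×3.3354×10^6/(0.819×164²×177) = 1.711.
CD = 0.0168 + 0.055 × 1.711² = 0.1778.
D = q·S·CD = 11010 × 177 × 0.1778 = 3.466×10^5 N

D = 3.47×10^5 N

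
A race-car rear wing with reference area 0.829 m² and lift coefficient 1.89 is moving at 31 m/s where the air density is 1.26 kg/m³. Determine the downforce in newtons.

L = 949 N

L = ½ρv²S·CL = ½ × 1.26 × 31² × 0.829 × 1.89 = 949 N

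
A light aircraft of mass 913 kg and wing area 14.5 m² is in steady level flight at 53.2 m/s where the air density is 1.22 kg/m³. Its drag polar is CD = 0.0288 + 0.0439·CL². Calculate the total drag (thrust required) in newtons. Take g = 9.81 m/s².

In steady level flight, lift balances weight: W = mg = 913 × 9.81 = 8956.5 N.
Dynamic pressure q = 0.5 × 1.22 × 53.2² = 1726 Pa.
Required CL = L/(qS) = 8956.5/(1726·14.5) = 0.3578.
CD = 0.0288 + 0.0439 × 0.3578² = 0.03442.
D = q·S·CD = 1726 × 14.5 × 0.03442 = 861.6 N

D = 862 N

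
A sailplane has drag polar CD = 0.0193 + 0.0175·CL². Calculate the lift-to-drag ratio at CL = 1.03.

CD = 0.0193 + 0.0175 × 1.03² = 0.03787
L/D = CL/CD = 1.03 / 0.03787 = 27.2

L/D = 27.2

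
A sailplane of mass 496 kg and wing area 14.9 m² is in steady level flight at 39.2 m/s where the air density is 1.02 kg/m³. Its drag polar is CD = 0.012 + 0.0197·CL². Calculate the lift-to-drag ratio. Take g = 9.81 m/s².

In steady level flight, lift balances weight: W = mg = 496 × 9.81 = 4865.8 N.
q = ½ρv² = ½ × 1.02 × 39.2² = 783.7 Pa.
Required CL = L/(qS) = 4865.8/(783.7·14.9) = 0.4167.
CD = 0.012 + 0.0197 × 0.4167² = 0.01542.
L/D = CL/CD = 0.4167 / 0.01542 = 27

L/D = 27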